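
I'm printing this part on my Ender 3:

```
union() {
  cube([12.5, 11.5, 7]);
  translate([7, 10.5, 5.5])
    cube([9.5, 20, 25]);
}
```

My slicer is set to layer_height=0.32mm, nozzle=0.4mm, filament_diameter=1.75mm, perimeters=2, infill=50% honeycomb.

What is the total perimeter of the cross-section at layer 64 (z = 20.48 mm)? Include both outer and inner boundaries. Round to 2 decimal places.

At z = 20.48 mm: the cube does not reach this height (z outside [0, 7]); the cube at (7, 10.5) (footprint 9.5×20) is included at this height (perimeter 59.00 mm); Merging all regions: only the 9.5×20 cube at (7, 10.5) is present, so the union is just that shape — boundary = 59.00 mm. Overall, the cross-section is a single solid region. Total boundary length (outer) = 59.00 mm.

59.00 mm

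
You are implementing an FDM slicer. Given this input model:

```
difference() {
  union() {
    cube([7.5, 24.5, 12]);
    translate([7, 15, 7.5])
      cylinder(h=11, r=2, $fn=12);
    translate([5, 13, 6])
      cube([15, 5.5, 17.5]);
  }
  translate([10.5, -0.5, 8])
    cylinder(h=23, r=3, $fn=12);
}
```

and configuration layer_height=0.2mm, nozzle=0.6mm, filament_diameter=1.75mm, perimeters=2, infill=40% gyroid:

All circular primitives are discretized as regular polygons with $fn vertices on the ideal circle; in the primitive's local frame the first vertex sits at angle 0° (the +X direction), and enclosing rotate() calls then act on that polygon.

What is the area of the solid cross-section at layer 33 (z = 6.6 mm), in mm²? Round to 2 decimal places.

At z = 6.6 mm: the cube is present — its section is the full 7.5×24.5 rectangle (area 183.75 mm²); the cylinder at (7, 15) is not intersected at this z (z outside [7.5, 18.5]); the cube at (5, 13) (footprint 15×5.5) is included at this height (area 82.50 mm²); Combining (union): the regions partially overlap — summed areas 266.25 mm² minus the doubly-counted overlap 13.75 mm² gives 252.50 mm² — area = 252.50 mm²; the cylinder at (10.5, -0.5) is not intersected at this z (z outside [8, 31]); After the difference (first − rest): none of the subtracted shapes is present at this height, so that combined region is unchanged — area = 252.50 mm². Overall, the cross-section is a single solid region. Net area = 252.50 mm².

252.50 mm²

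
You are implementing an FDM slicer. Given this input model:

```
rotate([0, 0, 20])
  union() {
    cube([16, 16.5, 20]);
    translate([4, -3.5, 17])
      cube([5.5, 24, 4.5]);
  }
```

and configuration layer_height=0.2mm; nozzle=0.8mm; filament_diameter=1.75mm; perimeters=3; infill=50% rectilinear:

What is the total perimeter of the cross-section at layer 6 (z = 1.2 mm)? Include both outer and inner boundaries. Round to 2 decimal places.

65.00 mm

At z = 1.2 mm: the cube (footprint 16×16.5) is included at this height (perimeter 65.00 mm); the cube at (4, -3.5) is absent (z outside [17, 21.5]); Combining (union): only the 16×16.5 cube is present, so the union is just that shape — boundary = 65.00 mm; (whole slice rotated 20° about Z — lengths, areas and connectivity unchanged). Overall, the cross-section is a single solid region. Total boundary length (outer) = 65.00 mm.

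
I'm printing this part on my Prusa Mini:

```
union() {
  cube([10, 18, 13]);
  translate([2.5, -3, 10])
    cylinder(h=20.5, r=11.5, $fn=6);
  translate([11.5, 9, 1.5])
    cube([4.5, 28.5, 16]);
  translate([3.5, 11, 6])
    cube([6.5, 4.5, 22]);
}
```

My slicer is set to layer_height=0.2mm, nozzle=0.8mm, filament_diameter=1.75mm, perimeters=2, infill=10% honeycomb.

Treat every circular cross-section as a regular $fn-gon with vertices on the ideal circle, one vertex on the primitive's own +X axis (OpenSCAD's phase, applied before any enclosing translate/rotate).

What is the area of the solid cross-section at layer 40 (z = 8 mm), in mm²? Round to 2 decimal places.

308.25 mm²

At z = 8 mm: the cube is present — its section is the full 10×18 rectangle (area 180.00 mm²); the cylinder at (2.5, -3) is absent (z outside [10, 30.5]); the 4.5×28.5 cube at (11.5, 9) contributes its full rectangle (area 128.25 mm²); the 6.5×4.5 cube at (3.5, 11) contributes its full rectangle (area 29.25 mm²); Taking the union: the regions partially overlap — summed areas 337.50 mm² minus the doubly-counted overlap 29.25 mm² gives 308.25 mm² — area = 308.25 mm². Overall, the cross-section has 2 separate islands. Net area = 308.25 mm².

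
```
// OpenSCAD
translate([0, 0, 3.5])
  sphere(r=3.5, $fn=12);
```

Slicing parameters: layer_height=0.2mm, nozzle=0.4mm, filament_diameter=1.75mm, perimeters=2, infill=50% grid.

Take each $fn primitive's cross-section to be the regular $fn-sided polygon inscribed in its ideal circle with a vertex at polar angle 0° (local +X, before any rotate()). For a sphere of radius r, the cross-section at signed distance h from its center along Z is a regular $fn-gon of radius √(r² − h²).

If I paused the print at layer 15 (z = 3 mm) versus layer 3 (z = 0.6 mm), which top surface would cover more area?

layer 15 (z = 3 mm)

Layer 15 (z = 3): the sphere: section is a regular 12-gon, circumradius = √(r²−h²) = √(3.5²−0.5²) = 3.464 (area = (12/2)·3.464²·sin(360°/12) = 36.00 mm²). So its area = 36.00 mm². Layer 3 (z = 0.6): the r=3.5 sphere contributes a regular 12-gon of circumradius √(3.5²−2.9²) = 1.960 (area = (12/2)·1.960²·sin(360°/12) = 11.52 mm²). So its area = 11.52 mm². Layer 15 is larger (36.00 vs 11.52 mm²).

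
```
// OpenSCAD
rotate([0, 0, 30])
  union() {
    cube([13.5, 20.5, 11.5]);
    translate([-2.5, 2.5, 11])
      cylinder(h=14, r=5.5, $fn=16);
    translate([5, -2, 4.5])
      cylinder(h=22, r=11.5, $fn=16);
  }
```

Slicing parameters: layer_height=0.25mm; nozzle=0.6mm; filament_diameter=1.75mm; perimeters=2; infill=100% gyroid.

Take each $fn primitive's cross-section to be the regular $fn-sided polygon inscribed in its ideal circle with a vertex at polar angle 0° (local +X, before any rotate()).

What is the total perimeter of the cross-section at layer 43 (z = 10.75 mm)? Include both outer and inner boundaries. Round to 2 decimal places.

At z = 10.75 mm: the cube (footprint 13.5×20.5) is included at this height (perimeter 68.00 mm); the cylinder at (-2.5, 2.5) is absent (z outside [11, 25]); the cylinder at (5, -2): section is a regular 16-gon, circumradius r=11.5 (perimeter = 2·16·11.500·sin(180°/16) = 71.79 mm); Merging all regions: the regions partially overlap (shared area 114.49 mm²), so the edge portions inside another operand are dropped and the merged outline is re-measured after clipping — boundary = 97.64 mm; (rotated 30° about Z; rotation is an isometry so areas/perimeters/island counts are preserved). Overall, the cross-section is a single solid region. Total boundary length (outer) = 97.64 mm.

97.64 mm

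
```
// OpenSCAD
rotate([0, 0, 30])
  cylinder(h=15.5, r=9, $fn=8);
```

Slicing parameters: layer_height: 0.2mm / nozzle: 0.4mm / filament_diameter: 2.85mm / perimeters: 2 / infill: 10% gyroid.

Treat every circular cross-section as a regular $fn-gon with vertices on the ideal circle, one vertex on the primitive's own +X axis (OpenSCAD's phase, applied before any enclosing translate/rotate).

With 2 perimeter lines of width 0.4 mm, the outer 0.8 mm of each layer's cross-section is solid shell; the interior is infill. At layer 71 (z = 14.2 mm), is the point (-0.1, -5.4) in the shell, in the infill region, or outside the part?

infill

At z = 14.2 mm: the r=9 cylinder contributes a regular 8-gon of circumradius 9; (whole slice rotated 30° about Z — lengths, areas and connectivity unchanged). Overall, the cross-section is a single solid region. Undo the 30° rotation: the query point maps to (-2.787, -4.627) in the un-rotated model frame. The nearest boundary edge runs (-6.36, -6.36)→(-0.00, -9.00); distance from the point to it = 2.97 mm. The point is inside the cross-section and 2.97 mm from the nearest boundary — more than the 0.8 mm shell width (2 × 0.4), so it's in the infill interior.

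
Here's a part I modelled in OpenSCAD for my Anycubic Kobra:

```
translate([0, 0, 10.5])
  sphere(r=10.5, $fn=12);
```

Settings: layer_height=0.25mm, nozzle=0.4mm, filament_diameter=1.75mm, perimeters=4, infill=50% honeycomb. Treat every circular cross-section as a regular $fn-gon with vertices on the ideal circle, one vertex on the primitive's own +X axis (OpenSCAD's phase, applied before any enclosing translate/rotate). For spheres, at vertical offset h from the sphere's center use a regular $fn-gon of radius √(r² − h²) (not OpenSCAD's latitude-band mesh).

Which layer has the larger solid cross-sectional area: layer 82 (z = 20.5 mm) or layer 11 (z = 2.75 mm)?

Layer 82 (z = 20.5): the r=10.5 sphere slices to a regular 12-gon of circumradius 3.202 (√(r²−h²) with h=10 from center) (area = (12/2)·3.202²·sin(360°/12) = 30.75 mm²). So its area = 30.75 mm². Layer 11 (z = 2.75): the r=10.5 sphere contributes a regular 12-gon of circumradius √(10.5²−7.75²) = 7.084 (area = (12/2)·7.084²·sin(360°/12) = 150.56 mm²). So its area = 150.56 mm². Layer 11 is larger (150.56 vs 30.75 mm²).

layer 11 (z = 2.75 mm)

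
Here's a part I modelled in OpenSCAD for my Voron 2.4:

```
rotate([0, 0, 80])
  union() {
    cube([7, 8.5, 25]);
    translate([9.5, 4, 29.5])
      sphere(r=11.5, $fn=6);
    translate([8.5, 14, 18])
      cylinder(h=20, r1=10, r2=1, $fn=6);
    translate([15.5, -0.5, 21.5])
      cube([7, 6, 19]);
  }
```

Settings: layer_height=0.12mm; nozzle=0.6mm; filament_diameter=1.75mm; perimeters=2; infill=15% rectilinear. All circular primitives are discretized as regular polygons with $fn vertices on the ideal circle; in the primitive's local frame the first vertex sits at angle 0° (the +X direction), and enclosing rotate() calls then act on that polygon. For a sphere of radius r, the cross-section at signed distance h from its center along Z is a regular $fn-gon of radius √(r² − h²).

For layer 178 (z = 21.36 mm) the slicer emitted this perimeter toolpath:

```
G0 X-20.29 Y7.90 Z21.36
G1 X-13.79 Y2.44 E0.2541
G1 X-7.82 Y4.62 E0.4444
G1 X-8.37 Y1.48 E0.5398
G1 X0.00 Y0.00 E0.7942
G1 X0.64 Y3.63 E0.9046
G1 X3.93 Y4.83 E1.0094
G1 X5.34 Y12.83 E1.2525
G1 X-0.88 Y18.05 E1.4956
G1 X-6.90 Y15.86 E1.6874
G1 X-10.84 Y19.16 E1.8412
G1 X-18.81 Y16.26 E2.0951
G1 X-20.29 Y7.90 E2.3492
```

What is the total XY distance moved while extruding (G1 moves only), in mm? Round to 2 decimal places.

78.48 mm

Sum the Euclidean lengths of each G1 segment: total = 78.48 mm.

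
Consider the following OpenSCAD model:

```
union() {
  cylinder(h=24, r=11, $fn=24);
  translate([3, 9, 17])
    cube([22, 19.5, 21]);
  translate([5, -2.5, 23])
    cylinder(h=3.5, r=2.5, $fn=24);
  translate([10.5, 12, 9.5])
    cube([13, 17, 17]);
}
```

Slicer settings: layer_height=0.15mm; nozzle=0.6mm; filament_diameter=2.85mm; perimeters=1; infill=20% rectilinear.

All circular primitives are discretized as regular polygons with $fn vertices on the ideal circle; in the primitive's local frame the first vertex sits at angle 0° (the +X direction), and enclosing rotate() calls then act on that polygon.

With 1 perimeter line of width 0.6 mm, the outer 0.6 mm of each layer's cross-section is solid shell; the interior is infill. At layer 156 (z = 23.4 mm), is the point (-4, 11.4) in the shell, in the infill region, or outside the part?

At z = 23.4 mm: the cylinder: section is a regular 24-gon, circumradius r=11; the cube at (3, 9) (footprint 22×19.5) is included at this height; the r=2.5 cylinder at (5, -2.5) gives a regular 24-gon of circumradius 2.5 (constant along its height); the cube at (10.5, 12) (footprint 13×17) is included at this height; Combining (union): the regions partially overlap (shared area 236.70 mm²), so overlapping operands fuse into one piece — 1 connected region. Overall, the cross-section is a single solid region. The nearest boundary edge runs (-5.50, 9.53)→(-2.85, 10.63); distance from the point to it = 1.16 mm. The point is not inside any of the regions above, so it lies outside the cross-section (1.16 mm from the nearest boundary).

outside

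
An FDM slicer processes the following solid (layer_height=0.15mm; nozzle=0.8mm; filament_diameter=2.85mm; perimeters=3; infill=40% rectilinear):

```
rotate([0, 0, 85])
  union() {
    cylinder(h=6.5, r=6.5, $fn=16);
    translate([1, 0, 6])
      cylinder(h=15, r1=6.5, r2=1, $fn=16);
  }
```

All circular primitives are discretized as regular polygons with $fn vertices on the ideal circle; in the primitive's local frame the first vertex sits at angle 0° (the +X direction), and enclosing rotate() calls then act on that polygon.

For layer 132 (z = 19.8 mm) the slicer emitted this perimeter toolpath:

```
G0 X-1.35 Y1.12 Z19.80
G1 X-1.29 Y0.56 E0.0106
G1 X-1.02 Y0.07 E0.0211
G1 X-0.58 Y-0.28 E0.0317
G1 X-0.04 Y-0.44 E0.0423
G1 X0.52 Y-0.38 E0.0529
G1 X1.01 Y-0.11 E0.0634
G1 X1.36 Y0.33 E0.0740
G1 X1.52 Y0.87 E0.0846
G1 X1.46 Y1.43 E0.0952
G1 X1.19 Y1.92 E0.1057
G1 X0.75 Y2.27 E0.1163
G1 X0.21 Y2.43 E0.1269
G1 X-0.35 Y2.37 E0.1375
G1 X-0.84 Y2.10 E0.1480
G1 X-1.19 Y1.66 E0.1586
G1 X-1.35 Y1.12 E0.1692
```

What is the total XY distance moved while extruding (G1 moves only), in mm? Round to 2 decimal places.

8.99 mm

Sum the Euclidean lengths of each G1 segment: total = 8.99 mm.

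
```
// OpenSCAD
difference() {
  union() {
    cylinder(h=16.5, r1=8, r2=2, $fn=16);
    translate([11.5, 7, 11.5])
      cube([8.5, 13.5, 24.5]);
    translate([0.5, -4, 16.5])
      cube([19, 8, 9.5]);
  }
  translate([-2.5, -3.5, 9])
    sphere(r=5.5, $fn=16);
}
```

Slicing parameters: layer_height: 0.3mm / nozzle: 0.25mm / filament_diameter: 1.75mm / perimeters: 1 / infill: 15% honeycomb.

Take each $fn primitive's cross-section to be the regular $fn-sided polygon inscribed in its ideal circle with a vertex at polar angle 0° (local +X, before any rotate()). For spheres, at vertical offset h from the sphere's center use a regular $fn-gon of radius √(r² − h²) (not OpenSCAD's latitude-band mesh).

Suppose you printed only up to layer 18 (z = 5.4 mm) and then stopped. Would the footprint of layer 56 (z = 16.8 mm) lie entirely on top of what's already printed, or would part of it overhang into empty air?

part overhangs

Compare the two slices. At z = 5.4: the cone (r1=8→r2=2) has section circumradius 6.036 here — a regular 16-gon (area = (16/2)·6.036²·sin(360°/16) = 111.55 mm²); the cube at (11.5, 7) is absent (z outside [11.5, 36]); the cube at (0.5, -4) is not intersected at this z (z outside [16.5, 26]); Combining (union): only the cone is present, so the union is just that shape — area = 111.55 mm²; the r=5.5 sphere at (-2.5, -3.5) slices to a regular 16-gon of circumradius 4.158 (√(r²−h²) with h=3.6 from center) (area = (16/2)·4.158²·sin(360°/16) = 52.93 mm²); Taking the first minus the rest: starting from the result so far (111.55 mm²), the r=5.5 sphere at (-2.5, -3.5) partially overlaps it — only the 35.88 mm² overlap (of its 52.93 mm²) is removed, clipping the outline — area = 75.67 mm². At z = 16.8: the cone is absent (z outside [0, 16.5]); the 8.5×13.5 cube at (11.5, 7) contributes its full rectangle (area 114.75 mm²); the 19×8 cube at (0.5, -4) contributes its full rectangle (area 152.00 mm²); Combining (union): the 2 present regions are separate (no shared area or edge), so areas and boundary lengths simply add and each stays a separate island — area = 266.75 mm²; the sphere at (-2.5, -3.5) does not reach this height (|z−center|=7.800 > r=5.5); Taking the first minus the rest: none of the subtracted shapes is present at this height, so the result so far is unchanged — area = 266.75 mm². Checking containment: at z = 16.8 the cross-section extends beyond the z = 5.4 cross-section by about 229.66 mm².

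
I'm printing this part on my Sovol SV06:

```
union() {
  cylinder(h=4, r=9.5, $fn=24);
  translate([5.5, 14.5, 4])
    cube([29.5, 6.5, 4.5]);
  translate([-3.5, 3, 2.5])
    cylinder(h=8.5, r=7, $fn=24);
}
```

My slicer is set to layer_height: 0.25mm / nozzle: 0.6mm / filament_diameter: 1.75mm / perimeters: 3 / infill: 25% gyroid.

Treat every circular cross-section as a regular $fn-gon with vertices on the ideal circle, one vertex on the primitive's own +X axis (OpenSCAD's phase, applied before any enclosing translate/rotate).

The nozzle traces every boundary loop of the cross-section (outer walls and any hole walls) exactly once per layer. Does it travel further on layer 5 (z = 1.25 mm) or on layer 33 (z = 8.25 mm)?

layer 33 (z = 8.25 mm)

Layer 5 (z = 1.25): the cylinder: section is a regular 24-gon, circumradius r=9.5 (perimeter = 2·24·9.500·sin(180°/24) = 59.52 mm); the cube at (5.5, 14.5) is absent (z outside [4, 8.5]); the cylinder at (-3.5, 3) is absent (z outside [2.5, 11]); Taking the union: only the r=9.5 cylinder is present, so the union is just that shape — boundary = 59.52 mm. So its perimeter = 59.52 mm. Layer 33 (z = 8.25): the cylinder does not reach this height (z outside [0, 4]); the cube at (5.5, 14.5) is present — its section is the full 29.5×6.5 rectangle (perimeter 72.00 mm); the cylinder at (-3.5, 3): section is a regular 24-gon, circumradius r=7 (perimeter = 2·24·7.000·sin(180°/24) = 43.86 mm); Combining (union): the 2 present regions are separate (no shared area or edge), so areas and boundary lengths simply add and each stays a separate island — boundary = 115.86 mm. So its perimeter = 115.86 mm. Layer 33 is larger (115.86 vs 59.52 mm).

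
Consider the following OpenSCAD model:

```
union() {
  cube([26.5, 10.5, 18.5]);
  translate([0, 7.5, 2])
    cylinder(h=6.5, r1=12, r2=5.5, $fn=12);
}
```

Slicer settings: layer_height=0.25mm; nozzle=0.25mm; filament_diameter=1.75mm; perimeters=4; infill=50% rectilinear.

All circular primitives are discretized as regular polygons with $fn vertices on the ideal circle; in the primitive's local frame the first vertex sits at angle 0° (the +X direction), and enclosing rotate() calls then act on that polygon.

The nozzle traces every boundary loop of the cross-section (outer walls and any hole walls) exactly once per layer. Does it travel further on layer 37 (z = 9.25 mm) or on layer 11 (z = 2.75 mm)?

Layer 37 (z = 9.25): the cube is present — its section is the full 26.5×10.5 rectangle (perimeter 74.00 mm); the cone at (0, 7.5) does not reach this height (z outside [2, 8.5]); Taking the union: only the 26.5×10.5 cube is present, so the union is just that shape — boundary = 74.00 mm. So its perimeter = 74.00 mm. Layer 11 (z = 2.75): the 26.5×10.5 cube contributes its full rectangle (perimeter 74.00 mm); the cone at (0, 7.5) (r1=12→r2=5.5) has section circumradius 11.250 here — a regular 12-gon (perimeter = 2·12·11.250·sin(180°/12) = 69.88 mm); Combining (union): the regions partially overlap (shared area 108.10 mm²), so the edge portions inside another operand are dropped and the merged outline is re-measured after clipping — boundary = 103.49 mm. So its perimeter = 103.49 mm. Layer 11 is larger (103.49 vs 74.00 mm).

layer 11 (z = 2.75 mm)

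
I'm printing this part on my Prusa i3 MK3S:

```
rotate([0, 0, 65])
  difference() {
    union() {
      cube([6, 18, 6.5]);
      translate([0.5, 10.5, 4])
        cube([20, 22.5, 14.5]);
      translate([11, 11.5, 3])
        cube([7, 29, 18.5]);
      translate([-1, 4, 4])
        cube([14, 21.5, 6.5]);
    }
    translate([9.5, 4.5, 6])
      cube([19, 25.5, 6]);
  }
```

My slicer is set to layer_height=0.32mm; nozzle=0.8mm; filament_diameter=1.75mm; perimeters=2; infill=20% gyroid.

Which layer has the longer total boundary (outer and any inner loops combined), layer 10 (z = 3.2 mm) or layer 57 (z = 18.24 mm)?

layer 10 (z = 3.2 mm)

Layer 10 (z = 3.2): the cube (footprint 6×18) is included at this height (perimeter 48.00 mm); the cube at (0.5, 10.5) is absent (z outside [4, 18.5]); the cube at (11, 11.5) (footprint 7×29) is included at this height (perimeter 72.00 mm); the cube at (-1, 4) is absent (z outside [4, 10.5]); Taking the union: the 2 present regions are separate (no shared area or edge), so areas and boundary lengths simply add and each stays a separate island — boundary = 120.00 mm; the cube at (9.5, 4.5) is absent (z outside [6, 12]); After the difference (first − rest): none of the subtracted shapes is present at this height, so that combined region is unchanged — boundary = 120.00 mm; (whole slice rotated 65° about Z — lengths, areas and connectivity unchanged). So its perimeter = 120.00 mm. Layer 57 (z = 18.24): the cube is not intersected at this z (z outside [0, 6.5]); the cube at (0.5, 10.5) is present — its section is the full 20×22.5 rectangle (perimeter 85.00 mm); the cube at (11, 11.5) is present — its section is the full 7×29 rectangle (perimeter 72.00 mm); the cube at (-1, 4) does not reach this height (z outside [4, 10.5]); Combining (union): the regions partially overlap (shared area 150.50 mm²), so the edge portions inside another operand are dropped and the merged outline is re-measured after clipping — boundary = 100.00 mm; the cube at (9.5, 4.5) is not intersected at this z (z outside [6, 12]); Subtracting the remaining from the first: none of the subtracted shapes is present at this height, so the result so far is unchanged — boundary = 100.00 mm; (whole slice rotated 65° about Z — lengths, areas and connectivity unchanged). So its perimeter = 100.00 mm. Layer 10 is larger (120.00 vs 100.00 mm).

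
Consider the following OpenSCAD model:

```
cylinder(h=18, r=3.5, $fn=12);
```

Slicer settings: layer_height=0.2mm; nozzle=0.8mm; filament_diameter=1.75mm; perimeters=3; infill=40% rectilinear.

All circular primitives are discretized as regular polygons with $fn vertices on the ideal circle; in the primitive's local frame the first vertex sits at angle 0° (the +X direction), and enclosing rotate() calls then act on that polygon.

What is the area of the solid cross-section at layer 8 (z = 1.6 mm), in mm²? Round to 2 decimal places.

At z = 1.6 mm: the cylinder: section is a regular 12-gon, circumradius r=3.5 (area = (12/2)·3.500²·sin(360°/12) = 36.75 mm²). Overall, the cross-section is a single solid region. Net area = 36.75 mm².

36.75 mm²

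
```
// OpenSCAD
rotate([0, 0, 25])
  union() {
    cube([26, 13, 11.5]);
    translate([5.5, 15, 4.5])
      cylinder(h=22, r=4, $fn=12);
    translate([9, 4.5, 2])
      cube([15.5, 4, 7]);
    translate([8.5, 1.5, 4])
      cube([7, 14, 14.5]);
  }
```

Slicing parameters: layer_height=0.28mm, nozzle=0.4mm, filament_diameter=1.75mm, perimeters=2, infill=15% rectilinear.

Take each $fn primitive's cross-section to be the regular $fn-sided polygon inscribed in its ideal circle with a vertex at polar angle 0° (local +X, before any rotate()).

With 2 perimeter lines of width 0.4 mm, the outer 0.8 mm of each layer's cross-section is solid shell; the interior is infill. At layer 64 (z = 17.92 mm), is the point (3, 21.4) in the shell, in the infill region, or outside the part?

At z = 17.92 mm: the cube is absent (z outside [0, 11.5]); the cylinder at (5.5, 15): section is a regular 12-gon, circumradius r=4; the cube at (9, 4.5) is not intersected at this z (z outside [2, 9]); the cube at (8.5, 1.5) (footprint 7×14) is included at this height; Combining (union): the regions partially overlap (shared area 2.04 mm²), so overlapping operands fuse into one piece — 1 connected region; (rotated 25° about Z; rotation is an isometry so areas/perimeters/island counts are preserved). Overall, the cross-section is a single solid region. Undo the 25° rotation: the query point maps to (11.763, 18.127) in the un-rotated model frame. The nearest boundary edge runs (9.37, 15.50)→(15.50, 15.50); distance from the point to it = 2.63 mm. The point is not inside any of the regions above, so it lies outside the cross-section (2.63 mm from the nearest boundary).

outside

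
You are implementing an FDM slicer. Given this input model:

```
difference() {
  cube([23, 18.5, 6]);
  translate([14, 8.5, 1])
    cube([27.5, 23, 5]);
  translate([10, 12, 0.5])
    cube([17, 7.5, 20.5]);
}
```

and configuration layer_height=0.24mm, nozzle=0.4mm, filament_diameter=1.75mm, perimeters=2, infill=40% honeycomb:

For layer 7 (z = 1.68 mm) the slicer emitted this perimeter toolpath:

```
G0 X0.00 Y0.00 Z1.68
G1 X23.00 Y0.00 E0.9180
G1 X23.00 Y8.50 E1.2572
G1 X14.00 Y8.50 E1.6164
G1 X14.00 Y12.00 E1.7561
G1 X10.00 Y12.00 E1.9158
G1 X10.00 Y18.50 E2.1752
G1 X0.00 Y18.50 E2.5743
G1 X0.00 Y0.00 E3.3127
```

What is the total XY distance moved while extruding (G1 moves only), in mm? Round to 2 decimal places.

83.00 mm

Sum the Euclidean lengths of each G1 segment: total = 83.00 mm.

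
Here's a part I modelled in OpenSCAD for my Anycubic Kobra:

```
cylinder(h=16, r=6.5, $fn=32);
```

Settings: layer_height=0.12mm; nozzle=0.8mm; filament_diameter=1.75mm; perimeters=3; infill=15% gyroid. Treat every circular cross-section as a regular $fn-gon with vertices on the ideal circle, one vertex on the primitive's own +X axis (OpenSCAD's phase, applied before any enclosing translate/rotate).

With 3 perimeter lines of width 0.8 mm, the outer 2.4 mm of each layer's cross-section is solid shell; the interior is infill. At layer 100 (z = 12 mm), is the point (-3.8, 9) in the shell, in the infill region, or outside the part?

At z = 12 mm: the r=6.5 cylinder gives a regular 32-gon of circumradius 6.5 (constant along its height). Overall, the cross-section is a single solid region. The nearest boundary edge runs (-1.27, 6.38)→(-2.49, 6.01); distance from the point to it = 3.27 mm. The point is not inside any of the regions above, so it lies outside the cross-section (3.27 mm from the nearest boundary).

outside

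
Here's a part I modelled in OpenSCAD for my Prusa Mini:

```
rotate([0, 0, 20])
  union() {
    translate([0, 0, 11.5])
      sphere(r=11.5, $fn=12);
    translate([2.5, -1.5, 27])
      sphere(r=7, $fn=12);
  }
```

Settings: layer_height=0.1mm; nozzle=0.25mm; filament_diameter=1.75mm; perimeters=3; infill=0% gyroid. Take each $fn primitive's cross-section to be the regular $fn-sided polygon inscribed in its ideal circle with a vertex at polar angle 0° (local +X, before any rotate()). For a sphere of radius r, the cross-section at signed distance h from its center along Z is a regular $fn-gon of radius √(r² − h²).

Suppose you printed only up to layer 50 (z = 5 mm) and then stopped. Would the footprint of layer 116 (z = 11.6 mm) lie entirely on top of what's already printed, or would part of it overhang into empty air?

Compare the two slices. At z = 5: the sphere: section is a regular 12-gon, circumradius = √(r²−h²) = √(11.5²−6.5²) = 9.487 (area = (12/2)·9.487²·sin(360°/12) = 270.00 mm²); the sphere at (2.5, -1.5) is not intersected at this z (|z−center|=22.000 > r=7); Combining (union): only the r=11.5 sphere is present, so the union is just that shape — area = 270.00 mm²; (rotated 20° about Z; rotation is an isometry so areas/perimeters/island counts are preserved). At z = 11.6: the r=11.5 sphere slices to a regular 12-gon of circumradius 11.500 (√(r²−h²) with h=0.1 from center) (area = (12/2)·11.500²·sin(360°/12) = 396.72 mm²); the sphere at (2.5, -1.5) does not reach this height (|z−center|=15.400 > r=7); Taking the union: only the r=11.5 sphere is present, so the union is just that shape — area = 396.72 mm²; (rotated 20° about Z; rotation is an isometry so areas/perimeters/island counts are preserved). Checking containment: at z = 11.6 the cross-section extends beyond the z = 5 cross-section by about 126.72 mm².

part overhangs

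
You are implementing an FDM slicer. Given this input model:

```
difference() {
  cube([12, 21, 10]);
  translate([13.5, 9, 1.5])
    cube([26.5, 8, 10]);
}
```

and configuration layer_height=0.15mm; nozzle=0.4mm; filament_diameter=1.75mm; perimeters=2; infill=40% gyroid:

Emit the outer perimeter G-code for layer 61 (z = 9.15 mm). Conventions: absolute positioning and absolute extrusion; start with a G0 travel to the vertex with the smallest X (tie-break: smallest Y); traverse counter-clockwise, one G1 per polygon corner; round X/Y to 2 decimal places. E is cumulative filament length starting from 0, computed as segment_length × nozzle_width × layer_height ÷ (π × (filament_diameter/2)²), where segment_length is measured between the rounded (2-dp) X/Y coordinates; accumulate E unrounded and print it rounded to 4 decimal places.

At z = 9.15 mm: the 12×21 cube contributes its full rectangle; the cube at (13.5, 9) is present — its section is the full 26.5×8 rectangle; After the difference (first − rest): starting from the 12×21 cube, the 26.5×8 cube at (13.5, 9) misses the remaining region (no effect) — 1 connected region. The outline is a single polygon with 4 vertices. Extrusion per mm of travel: 0.4 × 0.15 / (π × 0.875²) = 0.024945. Accumulating E over each segment gives final E = 1.6464.

G0 X0.00 Y0.00 Z9.15
G1 X12.00 Y0.00 E0.2993
G1 X12.00 Y21.00 E0.8232
G1 X0.00 Y21.00 E1.1225
G1 X0.00 Y0.00 E1.6464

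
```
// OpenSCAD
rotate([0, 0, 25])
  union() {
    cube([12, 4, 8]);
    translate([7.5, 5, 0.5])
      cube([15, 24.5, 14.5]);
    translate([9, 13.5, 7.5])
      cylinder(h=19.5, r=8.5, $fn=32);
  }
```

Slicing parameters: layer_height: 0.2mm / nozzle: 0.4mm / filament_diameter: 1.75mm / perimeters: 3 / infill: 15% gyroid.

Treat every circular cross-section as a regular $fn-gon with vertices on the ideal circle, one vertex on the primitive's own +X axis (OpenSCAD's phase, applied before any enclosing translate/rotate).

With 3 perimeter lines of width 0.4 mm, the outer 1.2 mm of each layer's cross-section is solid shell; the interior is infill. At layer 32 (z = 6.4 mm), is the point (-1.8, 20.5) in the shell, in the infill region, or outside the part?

At z = 6.4 mm: the cube (footprint 12×4) is included at this height; the cube at (7.5, 5) (footprint 15×24.5) is included at this height; the cylinder at (9, 13.5) is absent (z outside [7.5, 27]); Taking the union: the 2 present regions are separate (no shared area or edge), so areas and boundary lengths simply add and each stays a separate island — 2 connected regions; (rotated 25° about Z; rotation is an isometry so areas/perimeters/island counts are preserved). Overall, the cross-section has 2 separate islands. Undo the 25° rotation: the query point maps to (7.032, 19.340) in the un-rotated model frame. The nearest boundary edge runs (7.50, 5.00)→(7.50, 29.50); distance from the point to it = 0.47 mm. The point is not inside any of the regions above, so it lies outside the cross-section (0.47 mm from the nearest boundary).

outside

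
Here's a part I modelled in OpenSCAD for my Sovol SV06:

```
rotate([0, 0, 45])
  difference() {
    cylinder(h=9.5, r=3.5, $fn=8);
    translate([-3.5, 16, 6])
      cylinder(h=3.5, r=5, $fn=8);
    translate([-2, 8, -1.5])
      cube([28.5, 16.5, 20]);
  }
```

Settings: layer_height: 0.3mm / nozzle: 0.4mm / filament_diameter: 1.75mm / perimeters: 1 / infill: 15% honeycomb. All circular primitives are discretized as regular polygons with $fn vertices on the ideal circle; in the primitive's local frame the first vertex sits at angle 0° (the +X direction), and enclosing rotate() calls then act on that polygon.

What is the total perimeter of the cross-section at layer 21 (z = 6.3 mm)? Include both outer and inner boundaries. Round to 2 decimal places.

21.43 mm

At z = 6.3 mm: the r=3.5 cylinder contributes a regular 8-gon of circumradius 3.5 (perimeter = 2·8·3.500·sin(180°/8) = 21.43 mm); the cylinder at (-3.5, 16): section is a regular 8-gon, circumradius r=5 (perimeter = 2·8·5.000·sin(180°/8) = 30.61 mm); the cube at (-2, 8) (footprint 28.5×16.5) is included at this height (perimeter 90.00 mm); After the difference (first − rest): starting from the r=3.5 cylinder, the r=5 cylinder at (-3.5, 16) misses the remaining region (no effect); the 28.5×16.5 cube at (-2, 8) misses the remaining region (no effect) — boundary = 21.43 mm; (rotated 45° about Z; rotation is an isometry so areas/perimeters/island counts are preserved). Overall, the cross-section is a single solid region. Total boundary length (outer) = 21.43 mm.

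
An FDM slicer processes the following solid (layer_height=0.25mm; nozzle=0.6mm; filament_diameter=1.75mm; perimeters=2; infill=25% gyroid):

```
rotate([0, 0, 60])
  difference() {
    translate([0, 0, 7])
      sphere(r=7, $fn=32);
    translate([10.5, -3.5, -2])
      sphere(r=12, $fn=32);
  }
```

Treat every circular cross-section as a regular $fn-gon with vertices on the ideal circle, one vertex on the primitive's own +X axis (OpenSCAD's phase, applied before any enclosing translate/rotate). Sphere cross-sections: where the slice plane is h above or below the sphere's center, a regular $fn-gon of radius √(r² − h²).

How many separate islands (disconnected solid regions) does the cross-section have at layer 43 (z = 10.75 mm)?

At z = 10.75 mm: the r=7 sphere slices to a regular 32-gon of circumradius 5.911 (√(r²−h²) with h=3.75 from center); the sphere at (10.5, -3.5) is absent (|z−center|=12.750 > r=12); Subtracting the remaining from the first: none of the subtracted shapes is present at this height, so the r=7 sphere is unchanged — 1 connected region; (rotated 60° about Z; rotation is an isometry so areas/perimeters/island counts are preserved). Overall, the cross-section is a single solid region. Island count = 1.

1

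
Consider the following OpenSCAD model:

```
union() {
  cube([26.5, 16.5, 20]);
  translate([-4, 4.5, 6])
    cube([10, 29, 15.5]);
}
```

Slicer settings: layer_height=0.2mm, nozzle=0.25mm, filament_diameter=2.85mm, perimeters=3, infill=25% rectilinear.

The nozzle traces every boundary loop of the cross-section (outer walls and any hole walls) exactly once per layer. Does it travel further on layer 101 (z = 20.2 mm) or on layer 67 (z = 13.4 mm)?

Layer 101 (z = 20.2): the cube is absent (z outside [0, 20]); the cube at (-4, 4.5) is present — its section is the full 10×29 rectangle (perimeter 78.00 mm); Combining (union): only the 10×29 cube at (-4, 4.5) is present, so the union is just that shape — boundary = 78.00 mm. So its perimeter = 78.00 mm. Layer 67 (z = 13.4): the cube (footprint 26.5×16.5) is included at this height (perimeter 86.00 mm); the cube at (-4, 4.5) is present — its section is the full 10×29 rectangle (perimeter 78.00 mm); Taking the union: the regions partially overlap (shared area 72.00 mm²), so the edge portions inside another operand are dropped and the merged outline is re-measured after clipping — boundary = 128.00 mm. So its perimeter = 128.00 mm. Layer 67 is larger (128.00 vs 78.00 mm).

layer 67 (z = 13.4 mm)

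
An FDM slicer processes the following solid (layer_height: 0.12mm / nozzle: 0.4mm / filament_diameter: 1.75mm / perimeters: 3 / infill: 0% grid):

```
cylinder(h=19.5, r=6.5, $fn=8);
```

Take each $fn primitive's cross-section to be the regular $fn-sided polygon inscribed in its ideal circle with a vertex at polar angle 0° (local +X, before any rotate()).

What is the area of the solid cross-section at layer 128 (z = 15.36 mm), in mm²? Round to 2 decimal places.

At z = 15.36 mm: the r=6.5 cylinder contributes a regular 8-gon of circumradius 6.5 (area = (8/2)·6.500²·sin(360°/8) = 119.50 mm²). Overall, the cross-section is a single solid region. Net area = 119.50 mm².

119.50 mm²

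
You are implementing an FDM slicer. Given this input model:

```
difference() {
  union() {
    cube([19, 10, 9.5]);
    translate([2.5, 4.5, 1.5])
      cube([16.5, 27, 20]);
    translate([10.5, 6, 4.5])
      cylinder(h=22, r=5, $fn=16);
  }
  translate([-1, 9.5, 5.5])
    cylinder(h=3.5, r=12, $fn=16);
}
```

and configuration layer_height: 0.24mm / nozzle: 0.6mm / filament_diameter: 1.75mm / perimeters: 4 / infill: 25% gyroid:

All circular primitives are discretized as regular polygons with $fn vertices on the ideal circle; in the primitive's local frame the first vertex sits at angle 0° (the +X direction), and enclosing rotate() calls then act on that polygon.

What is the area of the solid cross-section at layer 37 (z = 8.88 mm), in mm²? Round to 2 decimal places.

384.62 mm²

At z = 8.88 mm: the cube is present — its section is the full 19×10 rectangle (area 190.00 mm²); the cube at (2.5, 4.5) (footprint 16.5×27) is included at this height (area 445.50 mm²); the r=5 cylinder at (10.5, 6) gives a regular 16-gon of circumradius 5 (constant along its height) (area = (16/2)·5.000²·sin(360°/16) = 76.54 mm²); Merging all regions: the regions partially overlap — summed areas 712.04 mm² minus the doubly-counted overlap 167.29 mm² gives 544.75 mm² — area = 544.75 mm²; the r=12 cylinder at (-1, 9.5) contributes a regular 16-gon of circumradius 12 (area = (16/2)·12.000²·sin(360°/16) = 440.85 mm²); Subtracting the remaining from the first: starting from the result so far (544.75 mm²), the r=12 cylinder at (-1, 9.5) partially overlaps it — only the 160.13 mm² overlap (of its 440.85 mm²) is removed, clipping the outline — area = 384.62 mm². Overall, the cross-section is a single solid region. Net area = 384.62 mm².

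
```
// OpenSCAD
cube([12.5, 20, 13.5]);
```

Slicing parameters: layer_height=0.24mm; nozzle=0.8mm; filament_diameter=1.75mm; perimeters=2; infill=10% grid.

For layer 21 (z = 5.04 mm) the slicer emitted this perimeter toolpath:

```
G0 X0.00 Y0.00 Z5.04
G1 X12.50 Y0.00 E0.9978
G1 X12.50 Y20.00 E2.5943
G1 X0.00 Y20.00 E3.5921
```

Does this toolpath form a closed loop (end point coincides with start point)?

Start point (G0): (0.00, 0.00). End point (last G1): the path does not return to the start — open.

no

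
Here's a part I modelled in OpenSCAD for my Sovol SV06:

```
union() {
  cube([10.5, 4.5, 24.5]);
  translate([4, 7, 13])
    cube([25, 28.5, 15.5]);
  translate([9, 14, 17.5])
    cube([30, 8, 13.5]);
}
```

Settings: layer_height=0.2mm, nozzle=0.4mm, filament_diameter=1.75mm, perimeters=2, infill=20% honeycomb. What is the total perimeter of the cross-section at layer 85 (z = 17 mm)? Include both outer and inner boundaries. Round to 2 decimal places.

At z = 17 mm: the cube is present — its section is the full 10.5×4.5 rectangle (perimeter 30.00 mm); the cube at (4, 7) is present — its section is the full 25×28.5 rectangle (perimeter 107.00 mm); the cube at (9, 14) is not intersected at this z (z outside [17.5, 31]); Taking the union: the 2 present regions are separate (no shared area or edge), so areas and boundary lengths simply add and each stays a separate island — boundary = 137.00 mm. Overall, the cross-section has 2 separate islands. Total boundary length (outer) = 137.00 mm.

137.00 mm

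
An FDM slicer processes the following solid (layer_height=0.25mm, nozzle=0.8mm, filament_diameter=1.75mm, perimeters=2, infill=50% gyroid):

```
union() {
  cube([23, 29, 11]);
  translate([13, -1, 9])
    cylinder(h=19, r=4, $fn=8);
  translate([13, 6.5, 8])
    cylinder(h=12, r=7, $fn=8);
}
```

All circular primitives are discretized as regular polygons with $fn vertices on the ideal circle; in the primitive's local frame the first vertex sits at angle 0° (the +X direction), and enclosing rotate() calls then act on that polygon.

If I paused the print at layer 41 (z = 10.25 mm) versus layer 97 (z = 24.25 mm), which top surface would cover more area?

Layer 41 (z = 10.25): the cube is present — its section is the full 23×29 rectangle (area 667.00 mm²); the r=4 cylinder at (13, -1) gives a regular 8-gon of circumradius 4 (constant along its height) (area = (8/2)·4.000²·sin(360°/8) = 45.25 mm²); the cylinder at (13, 6.5): section is a regular 8-gon, circumradius r=7 (area = (8/2)·7.000²·sin(360°/8) = 138.59 mm²); Merging all regions: the regions partially overlap — summed areas 850.85 mm² minus the doubly-counted overlap 153.63 mm² gives 697.21 mm² — area = 697.21 mm². So its area = 697.21 mm². Layer 97 (z = 24.25): the cube does not reach this height (z outside [0, 11]); the r=4 cylinder at (13, -1) contributes a regular 8-gon of circumradius 4 (area = (8/2)·4.000²·sin(360°/8) = 45.25 mm²); the cylinder at (13, 6.5) is absent (z outside [8, 20]); Combining (union): only the r=4 cylinder at (13, -1) is present, so the union is just that shape — area = 45.25 mm². So its area = 45.25 mm². Layer 41 is larger (697.21 vs 45.25 mm²).

layer 41 (z = 10.25 mm)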